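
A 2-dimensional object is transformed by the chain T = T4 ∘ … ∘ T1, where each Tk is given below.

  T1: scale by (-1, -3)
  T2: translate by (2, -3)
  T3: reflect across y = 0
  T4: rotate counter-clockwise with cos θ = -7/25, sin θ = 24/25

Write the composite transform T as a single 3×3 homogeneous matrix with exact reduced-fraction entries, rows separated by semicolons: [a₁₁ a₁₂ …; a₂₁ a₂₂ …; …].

T1 = [-1 0 0; 0 -3 0; 0 0 1]
T2·T1 = [-1 0 2; 0 -3 -3; 0 0 1]
T3·…·T1 = [-1 0 2; 0 3 3; 0 0 1]
T4·…·T1 = [7/25 -72/25 -86/25; -24/25 -21/25 27/25; 0 0 1]

T = [7/25 -72/25 -86/25; -24/25 -21/25 27/25; 0 0 1]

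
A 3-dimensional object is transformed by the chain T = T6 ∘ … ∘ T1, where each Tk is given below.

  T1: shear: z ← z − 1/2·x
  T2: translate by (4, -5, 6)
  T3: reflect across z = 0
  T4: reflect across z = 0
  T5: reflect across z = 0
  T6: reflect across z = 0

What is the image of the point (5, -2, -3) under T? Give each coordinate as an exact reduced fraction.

T1 shear: z ← z − 1/2·x: (5, -2, -3) → (5, -2, -11/2)
T2 translate by (4, -5, 6): (5, -2, -11/2) → (9, -7, 1/2)
T3 reflect across z = 0: (9, -7, 1/2) → (9, -7, -1/2)
T4 reflect across z = 0: (9, -7, -1/2) → (9, -7, 1/2)
T5 reflect across z = 0: (9, -7, 1/2) → (9, -7, -1/2)
T6 reflect across z = 0: (9, -7, -1/2) → (9, -7, 1/2)

T(p) = (9, -7, 1/2)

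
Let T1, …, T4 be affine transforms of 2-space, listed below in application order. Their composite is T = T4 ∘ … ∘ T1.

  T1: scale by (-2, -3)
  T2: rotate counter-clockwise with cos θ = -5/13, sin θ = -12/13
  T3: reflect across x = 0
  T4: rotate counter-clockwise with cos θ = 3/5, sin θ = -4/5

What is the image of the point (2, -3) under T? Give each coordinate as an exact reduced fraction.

T(p) = (-372/65, 521/65)

T1 scale by (-2, -3): (2, -3) → (-4, 9)
T2 rotate counter-clockwise with cos θ = -5/13, sin θ = -12/13: (-4, 9) → (128/13, 3/13)
T3 reflect across x = 0: (128/13, 3/13) → (-128/13, 3/13)
T4 rotate counter-clockwise with cos θ = 3/5, sin θ = -4/5: (-128/13, 3/13) → (-372/65, 521/65)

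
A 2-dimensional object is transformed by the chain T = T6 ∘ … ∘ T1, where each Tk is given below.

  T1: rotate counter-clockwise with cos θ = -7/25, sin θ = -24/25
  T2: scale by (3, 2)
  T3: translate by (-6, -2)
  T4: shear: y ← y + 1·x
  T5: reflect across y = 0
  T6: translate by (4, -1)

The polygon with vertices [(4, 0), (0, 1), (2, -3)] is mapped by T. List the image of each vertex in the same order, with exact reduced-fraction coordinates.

image vertices: (-134/25, 451/25), (22/25, 117/25), (-308/25, 487/25)

T1 rotate counter-clockwise with cos θ = -7/25, sin θ = -24/25: (4, 0) → (-28/25, -96/25); (0, 1) → (24/25, -7/25); (2, -3) → (-86/25, -27/25)
T2 scale by (3, 2): (-28/25, -96/25) → (-84/25, -192/25); (24/25, -7/25) → (72/25, -14/25); (-86/25, -27/25) → (-258/25, -54/25)
T3 translate by (-6, -2): (-84/25, -192/25) → (-234/25, -242/25); (72/25, -14/25) → (-78/25, -64/25); (-258/25, -54/25) → (-408/25, -104/25)
T4 shear: y ← y + 1·x: (-234/25, -242/25) → (-234/25, -476/25); (-78/25, -64/25) → (-78/25, -142/25); (-408/25, -104/25) → (-408/25, -512/25)
T5 reflect across y = 0: (-234/25, -476/25) → (-234/25, 476/25); (-78/25, -142/25) → (-78/25, 142/25); (-408/25, -512/25) → (-408/25, 512/25)
T6 translate by (4, -1): (-234/25, 476/25) → (-134/25, 451/25); (-78/25, 142/25) → (22/25, 117/25); (-408/25, 512/25) → (-308/25, 487/25)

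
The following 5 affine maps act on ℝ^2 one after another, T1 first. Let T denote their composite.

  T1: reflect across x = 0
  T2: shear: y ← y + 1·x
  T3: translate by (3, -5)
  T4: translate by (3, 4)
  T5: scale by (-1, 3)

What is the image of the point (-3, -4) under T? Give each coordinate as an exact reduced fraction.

T(p) = (-9, -6)

T1 reflect across x = 0: (-3, -4) → (3, -4)
T2 shear: y ← y + 1·x: (3, -4) → (3, -1)
T3 translate by (3, -5): (3, -1) → (6, -6)
T4 translate by (3, 4): (6, -6) → (9, -2)
T5 scale by (-1, 3): (9, -2) → (-9, -6)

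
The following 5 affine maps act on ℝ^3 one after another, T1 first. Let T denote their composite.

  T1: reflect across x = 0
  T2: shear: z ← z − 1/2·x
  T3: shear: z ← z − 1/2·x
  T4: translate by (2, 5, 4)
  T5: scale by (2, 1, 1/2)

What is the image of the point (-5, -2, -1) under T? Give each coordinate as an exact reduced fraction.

T1 reflect across x = 0: (-5, -2, -1) → (5, -2, -1)
T2 shear: z ← z − 1/2·x: (5, -2, -1) → (5, -2, -7/2)
T3 shear: z ← z − 1/2·x: (5, -2, -7/2) → (5, -2, -6)
T4 translate by (2, 5, 4): (5, -2, -6) → (7, 3, -2)
T5 scale by (2, 1, 1/2): (7, 3, -2) → (14, 3, -1)

T(p) = (14, 3, -1)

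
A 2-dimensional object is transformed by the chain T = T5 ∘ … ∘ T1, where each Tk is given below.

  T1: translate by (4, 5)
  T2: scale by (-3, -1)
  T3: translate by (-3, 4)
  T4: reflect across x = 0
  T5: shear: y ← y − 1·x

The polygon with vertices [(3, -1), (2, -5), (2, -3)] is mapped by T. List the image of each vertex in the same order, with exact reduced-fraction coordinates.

T1 translate by (4, 5): (3, -1) → (7, 4); (2, -5) → (6, 0); (2, -3) → (6, 2)
T2 scale by (-3, -1): (7, 4) → (-21, -4); (6, 0) → (-18, 0); (6, 2) → (-18, -2)
T3 translate by (-3, 4): (-21, -4) → (-24, 0); (-18, 0) → (-21, 4); (-18, -2) → (-21, 2)
T4 reflect across x = 0: (-24, 0) → (24, 0); (-21, 4) → (21, 4); (-21, 2) → (21, 2)
T5 shear: y ← y − 1·x: (24, 0) → (24, -24); (21, 4) → (21, -17); (21, 2) → (21, -19)

image vertices: (24, -24), (21, -17), (21, -19)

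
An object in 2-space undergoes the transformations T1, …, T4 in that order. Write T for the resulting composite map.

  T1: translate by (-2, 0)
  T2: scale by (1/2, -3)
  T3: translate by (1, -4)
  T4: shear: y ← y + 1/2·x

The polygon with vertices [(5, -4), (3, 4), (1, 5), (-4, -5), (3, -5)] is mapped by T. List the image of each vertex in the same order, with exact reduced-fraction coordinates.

image vertices: (5/2, 37/4), (3/2, -61/4), (1/2, -75/4), (-2, 10), (3/2, 47/4)

T1 translate by (-2, 0): (5, -4) → (3, -4); (3, 4) → (1, 4); (1, 5) → (-1, 5); (-4, -5) → (-6, -5); (3, -5) → (1, -5)
T2 scale by (1/2, -3): (3, -4) → (3/2, 12); (1, 4) → (1/2, -12); (-1, 5) → (-1/2, -15); (-6, -5) → (-3, 15); (1, -5) → (1/2, 15)
T3 translate by (1, -4): (3/2, 12) → (5/2, 8); (1/2, -12) → (3/2, -16); (-1/2, -15) → (1/2, -19); (-3, 15) → (-2, 11); (1/2, 15) → (3/2, 11)
T4 shear: y ← y + 1/2·x: (5/2, 8) → (5/2, 37/4); (3/2, -16) → (3/2, -61/4); (1/2, -19) → (1/2, -75/4); (-2, 11) → (-2, 10); (3/2, 11) → (3/2, 47/4)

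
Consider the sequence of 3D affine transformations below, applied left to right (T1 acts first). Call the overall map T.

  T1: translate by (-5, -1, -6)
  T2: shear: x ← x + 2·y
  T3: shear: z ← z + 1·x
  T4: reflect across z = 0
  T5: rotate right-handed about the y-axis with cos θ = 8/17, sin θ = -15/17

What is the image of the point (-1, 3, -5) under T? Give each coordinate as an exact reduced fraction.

T1 translate by (-5, -1, -6): (-1, 3, -5) → (-6, 2, -11)
T2 shear: x ← x + 2·y: (-6, 2, -11) → (-2, 2, -11)
T3 shear: z ← z + 1·x: (-2, 2, -11) → (-2, 2, -13)
T4 reflect across z = 0: (-2, 2, -13) → (-2, 2, 13)
T5 rotate right-handed about the y-axis with cos θ = 8/17, sin θ = -15/17: (-2, 2, 13) → (-211/17, 2, 74/17)

T(p) = (-211/17, 2, 74/17)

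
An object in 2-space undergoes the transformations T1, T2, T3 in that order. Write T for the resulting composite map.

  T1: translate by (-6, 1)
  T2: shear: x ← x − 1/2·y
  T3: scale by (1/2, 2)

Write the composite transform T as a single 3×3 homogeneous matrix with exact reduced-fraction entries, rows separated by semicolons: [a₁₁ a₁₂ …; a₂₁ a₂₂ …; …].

T = [1/2 -1/4 -13/4; 0 2 2; 0 0 1]

T1 = [1 0 -6; 0 1 1; 0 0 1]
T2·T1 = [1 -1/2 -13/2; 0 1 1; 0 0 1]
T3·…·T1 = [1/2 -1/4 -13/4; 0 2 2; 0 0 1]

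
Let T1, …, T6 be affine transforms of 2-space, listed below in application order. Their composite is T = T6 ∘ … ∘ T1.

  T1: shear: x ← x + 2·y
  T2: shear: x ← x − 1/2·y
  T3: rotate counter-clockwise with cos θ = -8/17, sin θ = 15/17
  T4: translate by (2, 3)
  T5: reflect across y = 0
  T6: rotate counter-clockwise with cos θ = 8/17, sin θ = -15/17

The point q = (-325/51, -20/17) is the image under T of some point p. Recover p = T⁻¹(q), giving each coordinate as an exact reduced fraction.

p = (5/3, 2)

T1 = [1 2 0; 0 1 0; 0 0 1]
T2·T1 = [1 3/2 0; 0 1 0; 0 0 1]
T3·…·T1 = [-8/17 -27/17 0; 15/17 29/34 0; 0 0 1]
T4·…·T1 = [-8/17 -27/17 2; 15/17 29/34 3; 0 0 1]
T5·…·T1 = [-8/17 -27/17 2; -15/17 -29/34 -3; 0 0 1]
T6·…·T1 = [-1 -3/2 -29/17; 0 1 -54/17; 0 0 1]
det M = -1; M⁻¹ = [-1 -3/2 -110/17; 0 1 54/17; 0 0 1]
M⁻¹ · (-325/51, -20/17)ᵀ = (5/3, 2)ᵀ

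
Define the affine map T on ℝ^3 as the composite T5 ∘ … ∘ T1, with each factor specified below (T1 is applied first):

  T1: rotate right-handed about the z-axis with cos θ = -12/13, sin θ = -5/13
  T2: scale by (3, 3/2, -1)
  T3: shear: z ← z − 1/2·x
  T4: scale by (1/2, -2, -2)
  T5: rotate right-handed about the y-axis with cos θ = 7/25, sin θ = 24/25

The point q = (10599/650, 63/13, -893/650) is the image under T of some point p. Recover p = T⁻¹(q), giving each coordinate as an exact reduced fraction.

p = (-3, 3, 7/4)

T1 = [-12/13 5/13 0 0; -5/13 -12/13 0 0; 0 0 1 0; 0 0 0 1]
T2·T1 = [-36/13 15/13 0 0; -15/26 -18/13 0 0; 0 0 -1 0; 0 0 0 1]
T3·…·T1 = [-36/13 15/13 0 0; -15/26 -18/13 0 0; 18/13 -15/26 -1 0; 0 0 0 1]
T4·…·T1 = [-18/13 15/26 0 0; 15/13 36/13 0 0; -36/13 15/13 2 0; 0 0 0 1]
T5·…·T1 = [-198/65 33/26 48/25 0; 15/13 36/13 0 0; 36/65 -3/13 14/25 0; 0 0 0 1]
det M = -9; M⁻¹ = [-56/325 5/39 192/325 0; 14/195 4/13 -16/65 0; 1/5 0 11/10 0; 0 0 0 1]
M⁻¹ · (10599/650, 63/13, -893/650)ᵀ = (-3, 3, 7/4)ᵀ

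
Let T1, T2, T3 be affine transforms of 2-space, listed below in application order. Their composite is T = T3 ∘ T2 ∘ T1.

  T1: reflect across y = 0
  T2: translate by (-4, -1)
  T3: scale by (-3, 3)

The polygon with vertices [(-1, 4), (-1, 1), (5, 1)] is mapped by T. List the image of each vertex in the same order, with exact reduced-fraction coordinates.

T1 reflect across y = 0: (-1, 4) → (-1, -4); (-1, 1) → (-1, -1); (5, 1) → (5, -1)
T2 translate by (-4, -1): (-1, -4) → (-5, -5); (-1, -1) → (-5, -2); (5, -1) → (1, -2)
T3 scale by (-3, 3): (-5, -5) → (15, -15); (-5, -2) → (15, -6); (1, -2) → (-3, -6)

image vertices: (15, -15), (15, -6), (-3, -6)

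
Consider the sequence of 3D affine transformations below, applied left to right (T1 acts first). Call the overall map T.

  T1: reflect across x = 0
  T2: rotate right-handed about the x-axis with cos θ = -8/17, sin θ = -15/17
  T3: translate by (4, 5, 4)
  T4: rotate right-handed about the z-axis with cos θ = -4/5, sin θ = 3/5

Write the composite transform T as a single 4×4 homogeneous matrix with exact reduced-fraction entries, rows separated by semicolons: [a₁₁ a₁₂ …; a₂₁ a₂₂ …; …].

T = [4/5 24/85 -9/17 -31/5; -3/5 32/85 -12/17 -8/5; 0 -15/17 -8/17 4; 0 0 0 1]

T1 = [-1 0 0 0; 0 1 0 0; 0 0 1 0; 0 0 0 1]
T2·T1 = [-1 0 0 0; 0 -8/17 15/17 0; 0 -15/17 -8/17 0; 0 0 0 1]
T3·…·T1 = [-1 0 0 4; 0 -8/17 15/17 5; 0 -15/17 -8/17 4; 0 0 0 1]
T4·…·T1 = [4/5 24/85 -9/17 -31/5; -3/5 32/85 -12/17 -8/5; 0 -15/17 -8/17 4; 0 0 0 1]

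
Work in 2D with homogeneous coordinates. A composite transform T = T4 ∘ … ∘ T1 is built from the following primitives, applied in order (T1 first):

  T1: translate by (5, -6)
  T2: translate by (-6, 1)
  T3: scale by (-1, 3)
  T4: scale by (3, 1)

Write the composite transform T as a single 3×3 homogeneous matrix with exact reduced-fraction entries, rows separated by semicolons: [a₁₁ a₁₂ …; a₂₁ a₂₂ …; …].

T1 = [1 0 5; 0 1 -6; 0 0 1]
T2·T1 = [1 0 -1; 0 1 -5; 0 0 1]
T3·…·T1 = [-1 0 1; 0 3 -15; 0 0 1]
T4·…·T1 = [-3 0 3; 0 3 -15; 0 0 1]

T = [-3 0 3; 0 3 -15; 0 0 1]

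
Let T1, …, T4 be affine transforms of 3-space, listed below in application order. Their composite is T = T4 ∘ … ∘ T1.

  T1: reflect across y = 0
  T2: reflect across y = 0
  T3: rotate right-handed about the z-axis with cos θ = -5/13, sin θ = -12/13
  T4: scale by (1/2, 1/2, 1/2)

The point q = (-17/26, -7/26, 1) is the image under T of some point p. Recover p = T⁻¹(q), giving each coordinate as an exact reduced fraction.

p = (1, -1, 2)

T1 = [1 0 0 0; 0 -1 0 0; 0 0 1 0; 0 0 0 1]
T2·T1 = [1 0 0 0; 0 1 0 0; 0 0 1 0; 0 0 0 1]
T3·…·T1 = [-5/13 12/13 0 0; -12/13 -5/13 0 0; 0 0 1 0; 0 0 0 1]
T4·…·T1 = [-5/26 6/13 0 0; -6/13 -5/26 0 0; 0 0 1/2 0; 0 0 0 1]
det M = 1/8; M⁻¹ = [-10/13 -24/13 0 0; 24/13 -10/13 0 0; 0 0 2 0; 0 0 0 1]
M⁻¹ · (-17/26, -7/26, 1)ᵀ = (1, -1, 2)ᵀ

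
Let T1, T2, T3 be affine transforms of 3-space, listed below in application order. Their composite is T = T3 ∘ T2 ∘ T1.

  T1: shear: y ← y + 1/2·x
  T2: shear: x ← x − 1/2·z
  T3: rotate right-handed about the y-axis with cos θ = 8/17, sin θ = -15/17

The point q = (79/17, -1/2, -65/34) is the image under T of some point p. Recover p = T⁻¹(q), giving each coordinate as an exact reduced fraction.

T1 = [1 0 0 0; 1/2 1 0 0; 0 0 1 0; 0 0 0 1]
T2·T1 = [1 0 -1/2 0; 1/2 1 0 0; 0 0 1 0; 0 0 0 1]
T3·…·T1 = [8/17 0 -19/17 0; 1/2 1 0 0; 15/17 0 1/34 0; 0 0 0 1]
det M = 1; M⁻¹ = [1/34 0 19/17 0; -1/68 1 -19/34 0; -15/17 0 8/17 0; 0 0 0 1]
M⁻¹ · (79/17, -1/2, -65/34)ᵀ = (-2, 1/2, -5)ᵀ

p = (-2, 1/2, -5)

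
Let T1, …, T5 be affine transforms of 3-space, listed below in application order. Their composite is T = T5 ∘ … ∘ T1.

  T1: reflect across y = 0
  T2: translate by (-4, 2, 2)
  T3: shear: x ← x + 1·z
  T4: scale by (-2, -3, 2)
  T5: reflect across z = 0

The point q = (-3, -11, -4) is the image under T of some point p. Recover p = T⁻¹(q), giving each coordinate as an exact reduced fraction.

p = (7/2, -5/3, 0)

T1 = [1 0 0 0; 0 -1 0 0; 0 0 1 0; 0 0 0 1]
T2·T1 = [1 0 0 -4; 0 -1 0 2; 0 0 1 2; 0 0 0 1]
T3·…·T1 = [1 0 1 -2; 0 -1 0 2; 0 0 1 2; 0 0 0 1]
T4·…·T1 = [-2 0 -2 4; 0 3 0 -6; 0 0 2 4; 0 0 0 1]
T5·…·T1 = [-2 0 -2 4; 0 3 0 -6; 0 0 -2 -4; 0 0 0 1]
det M = 12; M⁻¹ = [-1/2 0 1/2 4; 0 1/3 0 2; 0 0 -1/2 -2; 0 0 0 1]
M⁻¹ · (-3, -11, -4)ᵀ = (7/2, -5/3, 0)ᵀ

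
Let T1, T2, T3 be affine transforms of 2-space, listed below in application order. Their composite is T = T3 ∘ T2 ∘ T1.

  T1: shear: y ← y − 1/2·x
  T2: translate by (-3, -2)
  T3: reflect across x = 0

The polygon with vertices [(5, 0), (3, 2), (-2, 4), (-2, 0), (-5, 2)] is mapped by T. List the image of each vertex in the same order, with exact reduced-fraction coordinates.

T1 shear: y ← y − 1/2·x: (5, 0) → (5, -5/2); (3, 2) → (3, 1/2); (-2, 4) → (-2, 5); (-2, 0) → (-2, 1); (-5, 2) → (-5, 9/2)
T2 translate by (-3, -2): (5, -5/2) → (2, -9/2); (3, 1/2) → (0, -3/2); (-2, 5) → (-5, 3); (-2, 1) → (-5, -1); (-5, 9/2) → (-8, 5/2)
T3 reflect across x = 0: (2, -9/2) → (-2, -9/2); (0, -3/2) → (0, -3/2); (-5, 3) → (5, 3); (-5, -1) → (5, -1); (-8, 5/2) → (8, 5/2)

image vertices: (-2, -9/2), (0, -3/2), (5, 3), (5, -1), (8, 5/2)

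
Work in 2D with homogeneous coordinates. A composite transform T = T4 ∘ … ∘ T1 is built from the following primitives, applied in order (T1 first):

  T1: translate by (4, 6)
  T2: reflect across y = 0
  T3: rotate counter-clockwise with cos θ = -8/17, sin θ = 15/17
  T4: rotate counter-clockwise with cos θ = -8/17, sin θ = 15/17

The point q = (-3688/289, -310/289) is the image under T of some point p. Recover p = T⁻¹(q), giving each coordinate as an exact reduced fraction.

p = (4, 4)

T1 = [1 0 4; 0 1 6; 0 0 1]
T2·T1 = [1 0 4; 0 -1 -6; 0 0 1]
T3·…·T1 = [-8/17 15/17 58/17; 15/17 8/17 108/17; 0 0 1]
T4·…·T1 = [-161/289 -240/289 -2084/289; -240/289 161/289 6/289; 0 0 1]
det M = -1; M⁻¹ = [-161/289 -240/289 -4; -240/289 161/289 -6; 0 0 1]
M⁻¹ · (-3688/289, -310/289)ᵀ = (4, 4)ᵀ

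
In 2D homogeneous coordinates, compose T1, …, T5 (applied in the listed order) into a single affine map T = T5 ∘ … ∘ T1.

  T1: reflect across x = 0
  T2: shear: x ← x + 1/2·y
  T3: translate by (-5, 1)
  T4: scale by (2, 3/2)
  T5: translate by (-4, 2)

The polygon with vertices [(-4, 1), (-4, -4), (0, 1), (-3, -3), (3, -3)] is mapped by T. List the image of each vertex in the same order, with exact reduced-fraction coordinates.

T1 reflect across x = 0: (-4, 1) → (4, 1); (-4, -4) → (4, -4); (0, 1) → (0, 1); (-3, -3) → (3, -3); (3, -3) → (-3, -3)
T2 shear: x ← x + 1/2·y: (4, 1) → (9/2, 1); (4, -4) → (2, -4); (0, 1) → (1/2, 1); (3, -3) → (3/2, -3); (-3, -3) → (-9/2, -3)
T3 translate by (-5, 1): (9/2, 1) → (-1/2, 2); (2, -4) → (-3, -3); (1/2, 1) → (-9/2, 2); (3/2, -3) → (-7/2, -2); (-9/2, -3) → (-19/2, -2)
T4 scale by (2, 3/2): (-1/2, 2) → (-1, 3); (-3, -3) → (-6, -9/2); (-9/2, 2) → (-9, 3); (-7/2, -2) → (-7, -3); (-19/2, -2) → (-19, -3)
T5 translate by (-4, 2): (-1, 3) → (-5, 5); (-6, -9/2) → (-10, -5/2); (-9, 3) → (-13, 5); (-7, -3) → (-11, -1); (-19, -3) → (-23, -1)

image vertices: (-5, 5), (-10, -5/2), (-13, 5), (-11, -1), (-23, -1)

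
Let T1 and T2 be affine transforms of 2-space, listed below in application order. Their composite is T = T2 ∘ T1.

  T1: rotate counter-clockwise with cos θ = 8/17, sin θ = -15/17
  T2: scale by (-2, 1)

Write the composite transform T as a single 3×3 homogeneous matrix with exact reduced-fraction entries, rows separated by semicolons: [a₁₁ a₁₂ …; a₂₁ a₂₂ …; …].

T1 = [8/17 15/17 0; -15/17 8/17 0; 0 0 1]
T2·T1 = [-16/17 -30/17 0; -15/17 8/17 0; 0 0 1]

T = [-16/17 -30/17 0; -15/17 8/17 0; 0 0 1]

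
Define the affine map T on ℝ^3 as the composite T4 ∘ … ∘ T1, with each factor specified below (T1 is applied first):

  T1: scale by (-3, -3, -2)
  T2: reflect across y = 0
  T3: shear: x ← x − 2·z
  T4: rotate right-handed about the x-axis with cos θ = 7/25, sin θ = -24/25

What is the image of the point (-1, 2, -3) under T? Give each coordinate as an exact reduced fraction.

T(p) = (-9, 186/25, -102/25)

T1 scale by (-3, -3, -2): (-1, 2, -3) → (3, -6, 6)
T2 reflect across y = 0: (3, -6, 6) → (3, 6, 6)
T3 shear: x ← x − 2·z: (3, 6, 6) → (-9, 6, 6)
T4 rotate right-handed about the x-axis with cos θ = 7/25, sin θ = -24/25: (-9, 6, 6) → (-9, 186/25, -102/25)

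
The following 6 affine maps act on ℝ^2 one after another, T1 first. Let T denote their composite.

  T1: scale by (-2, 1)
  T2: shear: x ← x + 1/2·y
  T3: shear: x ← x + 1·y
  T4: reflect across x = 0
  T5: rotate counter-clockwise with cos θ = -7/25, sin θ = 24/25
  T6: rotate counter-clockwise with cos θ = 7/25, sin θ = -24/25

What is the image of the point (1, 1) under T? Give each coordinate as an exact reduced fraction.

T1 scale by (-2, 1): (1, 1) → (-2, 1)
T2 shear: x ← x + 1/2·y: (-2, 1) → (-3/2, 1)
T3 shear: x ← x + 1·y: (-3/2, 1) → (-1/2, 1)
T4 reflect across x = 0: (-1/2, 1) → (1/2, 1)
T5 rotate counter-clockwise with cos θ = -7/25, sin θ = 24/25: (1/2, 1) → (-11/10, 1/5)
T6 rotate counter-clockwise with cos θ = 7/25, sin θ = -24/25: (-11/10, 1/5) → (-29/250, 139/125)

T(p) = (-29/250, 139/125)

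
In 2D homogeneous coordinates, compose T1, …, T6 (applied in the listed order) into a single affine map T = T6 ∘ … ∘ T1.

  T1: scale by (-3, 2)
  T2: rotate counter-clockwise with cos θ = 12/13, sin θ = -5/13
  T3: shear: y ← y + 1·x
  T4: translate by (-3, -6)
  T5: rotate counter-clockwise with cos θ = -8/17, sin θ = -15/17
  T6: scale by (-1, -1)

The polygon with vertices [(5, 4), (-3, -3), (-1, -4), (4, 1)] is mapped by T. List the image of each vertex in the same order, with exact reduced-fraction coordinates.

image vertices: (-727/221, -3061/221), (159/17, -27/17), (2551/221, -2189/221), (536/221, -3619/221)

T1 scale by (-3, 2): (5, 4) → (-15, 8); (-3, -3) → (9, -6); (-1, -4) → (3, -8); (4, 1) → (-12, 2)
T2 rotate counter-clockwise with cos θ = 12/13, sin θ = -5/13: (-15, 8) → (-140/13, 171/13); (9, -6) → (6, -9); (3, -8) → (-4/13, -111/13); (-12, 2) → (-134/13, 84/13)
T3 shear: y ← y + 1·x: (-140/13, 171/13) → (-140/13, 31/13); (6, -9) → (6, -3); (-4/13, -111/13) → (-4/13, -115/13); (-134/13, 84/13) → (-134/13, -50/13)
T4 translate by (-3, -6): (-140/13, 31/13) → (-179/13, -47/13); (6, -3) → (3, -9); (-4/13, -115/13) → (-43/13, -193/13); (-134/13, -50/13) → (-173/13, -128/13)
T5 rotate counter-clockwise with cos θ = -8/17, sin θ = -15/17: (-179/13, -47/13) → (727/221, 3061/221); (3, -9) → (-159/17, 27/17); (-43/13, -193/13) → (-2551/221, 2189/221); (-173/13, -128/13) → (-536/221, 3619/221)
T6 scale by (-1, -1): (727/221, 3061/221) → (-727/221, -3061/221); (-159/17, 27/17) → (159/17, -27/17); (-2551/221, 2189/221) → (2551/221, -2189/221); (-536/221, 3619/221) → (536/221, -3619/221)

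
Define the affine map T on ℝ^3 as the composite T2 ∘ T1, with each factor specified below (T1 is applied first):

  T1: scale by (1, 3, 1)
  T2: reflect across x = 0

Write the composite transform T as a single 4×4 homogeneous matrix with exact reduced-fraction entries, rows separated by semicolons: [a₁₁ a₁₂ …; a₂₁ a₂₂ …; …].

T = [-1 0 0 0; 0 3 0 0; 0 0 1 0; 0 0 0 1]

T1 = [1 0 0 0; 0 3 0 0; 0 0 1 0; 0 0 0 1]
T2·T1 = [-1 0 0 0; 0 3 0 0; 0 0 1 0; 0 0 0 1]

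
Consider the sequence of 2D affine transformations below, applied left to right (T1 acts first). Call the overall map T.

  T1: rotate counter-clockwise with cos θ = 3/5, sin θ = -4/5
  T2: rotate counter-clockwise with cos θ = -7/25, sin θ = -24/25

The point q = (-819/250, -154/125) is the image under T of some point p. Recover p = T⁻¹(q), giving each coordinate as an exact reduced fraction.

p = (7/2, 0)

T1 = [3/5 4/5 0; -4/5 3/5 0; 0 0 1]
T2·T1 = [-117/125 44/125 0; -44/125 -117/125 0; 0 0 1]
det M = 1; M⁻¹ = [-117/125 -44/125 0; 44/125 -117/125 0; 0 0 1]
M⁻¹ · (-819/250, -154/125)ᵀ = (7/2, 0)ᵀ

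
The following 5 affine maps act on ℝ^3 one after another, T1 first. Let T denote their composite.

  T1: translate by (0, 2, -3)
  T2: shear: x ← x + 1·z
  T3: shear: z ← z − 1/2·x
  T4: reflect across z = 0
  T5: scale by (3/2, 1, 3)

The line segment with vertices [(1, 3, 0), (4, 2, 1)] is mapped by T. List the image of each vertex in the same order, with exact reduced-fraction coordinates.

image vertices: (-3, 5, 6), (3, 4, 9)

T1 translate by (0, 2, -3): (1, 3, 0) → (1, 5, -3); (4, 2, 1) → (4, 4, -2)
T2 shear: x ← x + 1·z: (1, 5, -3) → (-2, 5, -3); (4, 4, -2) → (2, 4, -2)
T3 shear: z ← z − 1/2·x: (-2, 5, -3) → (-2, 5, -2); (2, 4, -2) → (2, 4, -3)
T4 reflect across z = 0: (-2, 5, -2) → (-2, 5, 2); (2, 4, -3) → (2, 4, 3)
T5 scale by (3/2, 1, 3): (-2, 5, 2) → (-3, 5, 6); (2, 4, 3) → (3, 4, 9)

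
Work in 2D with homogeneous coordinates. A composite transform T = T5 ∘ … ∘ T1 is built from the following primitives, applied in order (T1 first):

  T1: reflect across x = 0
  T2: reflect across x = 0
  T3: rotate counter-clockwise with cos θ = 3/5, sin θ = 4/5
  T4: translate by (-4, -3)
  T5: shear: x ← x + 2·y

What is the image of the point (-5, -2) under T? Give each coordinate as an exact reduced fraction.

T1 reflect across x = 0: (-5, -2) → (5, -2)
T2 reflect across x = 0: (5, -2) → (-5, -2)
T3 rotate counter-clockwise with cos θ = 3/5, sin θ = 4/5: (-5, -2) → (-7/5, -26/5)
T4 translate by (-4, -3): (-7/5, -26/5) → (-27/5, -41/5)
T5 shear: x ← x + 2·y: (-27/5, -41/5) → (-109/5, -41/5)

T(p) = (-109/5, -41/5)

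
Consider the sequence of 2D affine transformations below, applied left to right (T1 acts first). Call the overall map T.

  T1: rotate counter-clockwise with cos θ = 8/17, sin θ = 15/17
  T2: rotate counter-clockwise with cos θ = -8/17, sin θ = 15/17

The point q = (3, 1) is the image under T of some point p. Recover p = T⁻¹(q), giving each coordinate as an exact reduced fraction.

p = (-3, -1)

T1 = [8/17 -15/17 0; 15/17 8/17 0; 0 0 1]
T2·T1 = [-1 0 0; 0 -1 0; 0 0 1]
det M = 1; M⁻¹ = [-1 0 0; 0 -1 0; 0 0 1]
M⁻¹ · (3, 1)ᵀ = (-3, -1)ᵀ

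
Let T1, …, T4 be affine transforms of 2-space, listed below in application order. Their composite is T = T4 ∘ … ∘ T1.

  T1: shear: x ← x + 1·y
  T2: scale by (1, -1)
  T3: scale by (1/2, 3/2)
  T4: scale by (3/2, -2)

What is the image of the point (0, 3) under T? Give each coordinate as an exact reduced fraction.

T(p) = (9/4, 9)

T1 shear: x ← x + 1·y: (0, 3) → (3, 3)
T2 scale by (1, -1): (3, 3) → (3, -3)
T3 scale by (1/2, 3/2): (3, -3) → (3/2, -9/2)
T4 scale by (3/2, -2): (3/2, -9/2) → (9/4, 9)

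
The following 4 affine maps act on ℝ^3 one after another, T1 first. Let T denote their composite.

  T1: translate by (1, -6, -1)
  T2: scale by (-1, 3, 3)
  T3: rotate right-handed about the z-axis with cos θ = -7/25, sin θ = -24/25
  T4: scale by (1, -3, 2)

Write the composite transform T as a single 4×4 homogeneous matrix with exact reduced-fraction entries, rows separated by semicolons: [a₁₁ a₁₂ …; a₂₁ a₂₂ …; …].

T = [7/25 72/25 0 -17; -72/25 63/25 0 -18; 0 0 6 -6; 0 0 0 1]

T1 = [1 0 0 1; 0 1 0 -6; 0 0 1 -1; 0 0 0 1]
T2·T1 = [-1 0 0 -1; 0 3 0 -18; 0 0 3 -3; 0 0 0 1]
T3·…·T1 = [7/25 72/25 0 -17; 24/25 -21/25 0 6; 0 0 3 -3; 0 0 0 1]
T4·…·T1 = [7/25 72/25 0 -17; -72/25 63/25 0 -18; 0 0 6 -6; 0 0 0 1]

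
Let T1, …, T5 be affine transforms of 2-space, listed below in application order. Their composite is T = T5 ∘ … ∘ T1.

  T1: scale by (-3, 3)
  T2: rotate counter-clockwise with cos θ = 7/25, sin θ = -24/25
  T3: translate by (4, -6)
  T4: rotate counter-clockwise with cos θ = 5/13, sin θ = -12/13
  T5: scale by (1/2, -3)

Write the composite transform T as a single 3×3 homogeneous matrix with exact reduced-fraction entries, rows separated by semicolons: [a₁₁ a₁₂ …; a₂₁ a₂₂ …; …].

T1 = [-3 0 0; 0 3 0; 0 0 1]
T2·T1 = [-21/25 72/25 0; 72/25 21/25 0; 0 0 1]
T3·…·T1 = [-21/25 72/25 4; 72/25 21/25 -6; 0 0 1]
T4·…·T1 = [759/325 612/325 -4; 612/325 -759/325 -6; 0 0 1]
T5·…·T1 = [759/650 306/325 -2; -1836/325 2277/325 18; 0 0 1]

T = [759/650 306/325 -2; -1836/325 2277/325 18; 0 0 1]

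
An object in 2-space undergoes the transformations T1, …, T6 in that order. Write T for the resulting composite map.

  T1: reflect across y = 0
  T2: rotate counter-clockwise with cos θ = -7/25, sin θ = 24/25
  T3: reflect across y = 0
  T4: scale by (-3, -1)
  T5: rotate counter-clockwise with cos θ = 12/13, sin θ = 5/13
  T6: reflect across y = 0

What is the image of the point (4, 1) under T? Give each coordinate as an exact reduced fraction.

T1 reflect across y = 0: (4, 1) → (4, -1)
T2 rotate counter-clockwise with cos θ = -7/25, sin θ = 24/25: (4, -1) → (-4/25, 103/25)
T3 reflect across y = 0: (-4/25, 103/25) → (-4/25, -103/25)
T4 scale by (-3, -1): (-4/25, -103/25) → (12/25, 103/25)
T5 rotate counter-clockwise with cos θ = 12/13, sin θ = 5/13: (12/25, 103/25) → (-371/325, 1296/325)
T6 reflect across y = 0: (-371/325, 1296/325) → (-371/325, -1296/325)

T(p) = (-371/325, -1296/325)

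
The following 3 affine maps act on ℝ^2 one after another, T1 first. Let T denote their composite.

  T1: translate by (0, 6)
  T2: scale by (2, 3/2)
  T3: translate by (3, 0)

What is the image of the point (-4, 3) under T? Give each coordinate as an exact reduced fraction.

T(p) = (-5, 27/2)

T1 translate by (0, 6): (-4, 3) → (-4, 9)
T2 scale by (2, 3/2): (-4, 9) → (-8, 27/2)
T3 translate by (3, 0): (-8, 27/2) → (-5, 27/2)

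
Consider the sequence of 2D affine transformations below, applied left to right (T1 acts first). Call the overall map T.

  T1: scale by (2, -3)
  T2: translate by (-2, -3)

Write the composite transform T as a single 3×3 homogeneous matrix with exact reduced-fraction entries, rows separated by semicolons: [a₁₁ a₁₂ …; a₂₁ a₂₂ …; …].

T = [2 0 -2; 0 -3 -3; 0 0 1]

T1 = [2 0 0; 0 -3 0; 0 0 1]
T2·T1 = [2 0 -2; 0 -3 -3; 0 0 1]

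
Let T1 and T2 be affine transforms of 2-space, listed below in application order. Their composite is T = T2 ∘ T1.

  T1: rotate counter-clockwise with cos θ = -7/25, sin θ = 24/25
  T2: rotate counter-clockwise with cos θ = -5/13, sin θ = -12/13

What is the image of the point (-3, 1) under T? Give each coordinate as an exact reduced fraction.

T(p) = (-933/325, 431/325)

T1 rotate counter-clockwise with cos θ = -7/25, sin θ = 24/25: (-3, 1) → (-3/25, -79/25)
T2 rotate counter-clockwise with cos θ = -5/13, sin θ = -12/13: (-3/25, -79/25) → (-933/325, 431/325)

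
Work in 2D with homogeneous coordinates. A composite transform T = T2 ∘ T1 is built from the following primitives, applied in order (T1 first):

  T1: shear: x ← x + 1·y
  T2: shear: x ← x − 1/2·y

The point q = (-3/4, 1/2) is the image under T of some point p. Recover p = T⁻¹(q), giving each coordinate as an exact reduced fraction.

T1 = [1 1 0; 0 1 0; 0 0 1]
T2·T1 = [1 1/2 0; 0 1 0; 0 0 1]
det M = 1; M⁻¹ = [1 -1/2 0; 0 1 0; 0 0 1]
M⁻¹ · (-3/4, 1/2)ᵀ = (-1, 1/2)ᵀ

p = (-1, 1/2)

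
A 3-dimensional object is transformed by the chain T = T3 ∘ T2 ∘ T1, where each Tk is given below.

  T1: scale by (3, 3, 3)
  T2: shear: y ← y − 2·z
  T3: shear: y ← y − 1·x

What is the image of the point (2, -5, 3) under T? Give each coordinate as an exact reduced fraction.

T1 scale by (3, 3, 3): (2, -5, 3) → (6, -15, 9)
T2 shear: y ← y − 2·z: (6, -15, 9) → (6, -33, 9)
T3 shear: y ← y − 1·x: (6, -33, 9) → (6, -39, 9)

T(p) = (6, -39, 9)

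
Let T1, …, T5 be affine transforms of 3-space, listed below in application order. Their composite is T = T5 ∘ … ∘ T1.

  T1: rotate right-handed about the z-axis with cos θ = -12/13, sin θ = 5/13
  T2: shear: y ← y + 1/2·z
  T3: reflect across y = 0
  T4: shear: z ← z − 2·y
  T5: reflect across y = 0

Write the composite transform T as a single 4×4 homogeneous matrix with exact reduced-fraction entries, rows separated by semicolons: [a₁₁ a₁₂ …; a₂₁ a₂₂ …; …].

T1 = [-12/13 -5/13 0 0; 5/13 -12/13 0 0; 0 0 1 0; 0 0 0 1]
T2·T1 = [-12/13 -5/13 0 0; 5/13 -12/13 1/2 0; 0 0 1 0; 0 0 0 1]
T3·…·T1 = [-12/13 -5/13 0 0; -5/13 12/13 -1/2 0; 0 0 1 0; 0 0 0 1]
T4·…·T1 = [-12/13 -5/13 0 0; -5/13 12/13 -1/2 0; 10/13 -24/13 2 0; 0 0 0 1]
T5·…·T1 = [-12/13 -5/13 0 0; 5/13 -12/13 1/2 0; 10/13 -24/13 2 0; 0 0 0 1]

T = [-12/13 -5/13 0 0; 5/13 -12/13 1/2 0; 10/13 -24/13 2 0; 0 0 0 1]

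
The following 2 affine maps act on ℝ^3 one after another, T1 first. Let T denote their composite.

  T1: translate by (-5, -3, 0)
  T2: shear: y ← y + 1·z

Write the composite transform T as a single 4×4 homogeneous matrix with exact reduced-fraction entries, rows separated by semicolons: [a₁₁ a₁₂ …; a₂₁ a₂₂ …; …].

T1 = [1 0 0 -5; 0 1 0 -3; 0 0 1 0; 0 0 0 1]
T2·T1 = [1 0 0 -5; 0 1 1 -3; 0 0 1 0; 0 0 0 1]

T = [1 0 0 -5; 0 1 1 -3; 0 0 1 0; 0 0 0 1]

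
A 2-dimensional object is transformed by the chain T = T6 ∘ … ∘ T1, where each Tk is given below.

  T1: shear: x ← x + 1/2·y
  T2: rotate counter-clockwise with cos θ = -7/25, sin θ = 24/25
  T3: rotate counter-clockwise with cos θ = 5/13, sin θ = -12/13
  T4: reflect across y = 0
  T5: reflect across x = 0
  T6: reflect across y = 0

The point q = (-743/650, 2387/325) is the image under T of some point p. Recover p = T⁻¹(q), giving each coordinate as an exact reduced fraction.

T1 = [1 1/2 0; 0 1 0; 0 0 1]
T2·T1 = [-7/25 -11/10 0; 24/25 1/5 0; 0 0 1]
T3·…·T1 = [253/325 -31/130 0; 204/325 71/65 0; 0 0 1]
T4·…·T1 = [253/325 -31/130 0; -204/325 -71/65 0; 0 0 1]
T5·…·T1 = [-253/325 31/130 0; -204/325 -71/65 0; 0 0 1]
T6·…·T1 = [-253/325 31/130 0; 204/325 71/65 0; 0 0 1]
det M = -1; M⁻¹ = [-71/65 31/130 0; 204/325 253/325 0; 0 0 1]
M⁻¹ · (-743/650, 2387/325)ᵀ = (3, 5)ᵀ

p = (3, 5)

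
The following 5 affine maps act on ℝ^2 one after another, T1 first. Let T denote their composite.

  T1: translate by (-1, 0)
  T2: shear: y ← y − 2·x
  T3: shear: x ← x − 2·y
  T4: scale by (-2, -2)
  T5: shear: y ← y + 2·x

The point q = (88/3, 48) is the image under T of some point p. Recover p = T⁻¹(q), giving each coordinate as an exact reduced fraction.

T1 = [1 0 -1; 0 1 0; 0 0 1]
T2·T1 = [1 0 -1; -2 1 2; 0 0 1]
T3·…·T1 = [5 -2 -5; -2 1 2; 0 0 1]
T4·…·T1 = [-10 4 10; 4 -2 -4; 0 0 1]
T5·…·T1 = [-10 4 10; -16 6 16; 0 0 1]
det M = 4; M⁻¹ = [3/2 -1 1; 4 -5/2 0; 0 0 1]
M⁻¹ · (88/3, 48)ᵀ = (-3, -8/3)ᵀ

p = (-3, -8/3)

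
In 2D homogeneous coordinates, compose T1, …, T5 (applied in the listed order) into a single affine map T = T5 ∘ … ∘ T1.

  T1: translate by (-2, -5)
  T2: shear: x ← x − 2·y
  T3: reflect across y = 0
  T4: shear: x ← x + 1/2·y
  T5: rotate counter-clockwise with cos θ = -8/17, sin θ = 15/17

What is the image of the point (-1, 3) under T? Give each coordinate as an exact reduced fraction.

T(p) = (-46/17, 14/17)

T1 translate by (-2, -5): (-1, 3) → (-3, -2)
T2 shear: x ← x − 2·y: (-3, -2) → (1, -2)
T3 reflect across y = 0: (1, -2) → (1, 2)
T4 shear: x ← x + 1/2·y: (1, 2) → (2, 2)
T5 rotate counter-clockwise with cos θ = -8/17, sin θ = 15/17: (2, 2) → (-46/17, 14/17)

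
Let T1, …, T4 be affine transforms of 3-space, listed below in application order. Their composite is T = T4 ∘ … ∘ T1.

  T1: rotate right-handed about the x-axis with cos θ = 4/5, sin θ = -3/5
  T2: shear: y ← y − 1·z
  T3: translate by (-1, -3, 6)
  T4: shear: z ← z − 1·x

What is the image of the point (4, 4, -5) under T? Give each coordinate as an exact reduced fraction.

T1 rotate right-handed about the x-axis with cos θ = 4/5, sin θ = -3/5: (4, 4, -5) → (4, 1/5, -32/5)
T2 shear: y ← y − 1·z: (4, 1/5, -32/5) → (4, 33/5, -32/5)
T3 translate by (-1, -3, 6): (4, 33/5, -32/5) → (3, 18/5, -2/5)
T4 shear: z ← z − 1·x: (3, 18/5, -2/5) → (3, 18/5, -17/5)

T(p) = (3, 18/5, -17/5)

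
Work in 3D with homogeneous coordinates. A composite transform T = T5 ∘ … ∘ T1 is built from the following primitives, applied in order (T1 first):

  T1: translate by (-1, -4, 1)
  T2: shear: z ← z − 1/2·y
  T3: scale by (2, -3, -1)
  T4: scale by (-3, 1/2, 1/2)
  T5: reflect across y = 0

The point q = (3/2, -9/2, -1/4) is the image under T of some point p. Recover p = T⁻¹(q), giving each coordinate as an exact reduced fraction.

T1 = [1 0 0 -1; 0 1 0 -4; 0 0 1 1; 0 0 0 1]
T2·T1 = [1 0 0 -1; 0 1 0 -4; 0 -1/2 1 3; 0 0 0 1]
T3·…·T1 = [2 0 0 -2; 0 -3 0 12; 0 1/2 -1 -3; 0 0 0 1]
T4·…·T1 = [-6 0 0 6; 0 -3/2 0 6; 0 1/4 -1/2 -3/2; 0 0 0 1]
T5·…·T1 = [-6 0 0 6; 0 3/2 0 -6; 0 1/4 -1/2 -3/2; 0 0 0 1]
det M = 9/2; M⁻¹ = [-1/6 0 0 1; 0 2/3 0 4; 0 1/3 -2 -1; 0 0 0 1]
M⁻¹ · (3/2, -9/2, -1/4)ᵀ = (3/4, 1, -2)ᵀ

p = (3/4, 1, -2)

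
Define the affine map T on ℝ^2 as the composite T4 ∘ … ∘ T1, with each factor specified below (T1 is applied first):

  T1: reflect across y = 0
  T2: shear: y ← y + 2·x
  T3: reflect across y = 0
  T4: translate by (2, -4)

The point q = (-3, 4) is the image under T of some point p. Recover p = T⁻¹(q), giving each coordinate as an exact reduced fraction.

p = (-5, -2)

T1 = [1 0 0; 0 -1 0; 0 0 1]
T2·T1 = [1 0 0; 2 -1 0; 0 0 1]
T3·…·T1 = [1 0 0; -2 1 0; 0 0 1]
T4·…·T1 = [1 0 2; -2 1 -4; 0 0 1]
det M = 1; M⁻¹ = [1 0 -2; 2 1 0; 0 0 1]
M⁻¹ · (-3, 4)ᵀ = (-5, -2)ᵀ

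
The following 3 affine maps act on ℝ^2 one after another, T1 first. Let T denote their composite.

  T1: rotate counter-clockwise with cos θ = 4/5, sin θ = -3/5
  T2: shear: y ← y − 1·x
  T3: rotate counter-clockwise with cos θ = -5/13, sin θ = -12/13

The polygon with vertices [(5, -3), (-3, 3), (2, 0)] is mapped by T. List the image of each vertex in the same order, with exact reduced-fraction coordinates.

image vertices: (-511/65, 58/65), (303/65, -84/65), (-16/5, -2/5)

T1 rotate counter-clockwise with cos θ = 4/5, sin θ = -3/5: (5, -3) → (11/5, -27/5); (-3, 3) → (-3/5, 21/5); (2, 0) → (8/5, -6/5)
T2 shear: y ← y − 1·x: (11/5, -27/5) → (11/5, -38/5); (-3/5, 21/5) → (-3/5, 24/5); (8/5, -6/5) → (8/5, -14/5)
T3 rotate counter-clockwise with cos θ = -5/13, sin θ = -12/13: (11/5, -38/5) → (-511/65, 58/65); (-3/5, 24/5) → (303/65, -84/65); (8/5, -14/5) → (-16/5, -2/5)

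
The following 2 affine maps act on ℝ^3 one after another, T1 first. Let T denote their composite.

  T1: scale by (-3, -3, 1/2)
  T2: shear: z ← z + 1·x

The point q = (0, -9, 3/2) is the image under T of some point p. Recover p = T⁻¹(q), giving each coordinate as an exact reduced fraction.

T1 = [-3 0 0 0; 0 -3 0 0; 0 0 1/2 0; 0 0 0 1]
T2·T1 = [-3 0 0 0; 0 -3 0 0; -3 0 1/2 0; 0 0 0 1]
det M = 9/2; M⁻¹ = [-1/3 0 0 0; 0 -1/3 0 0; -2 0 2 0; 0 0 0 1]
M⁻¹ · (0, -9, 3/2)ᵀ = (0, 3, 3)ᵀ

p = (0, 3, 3)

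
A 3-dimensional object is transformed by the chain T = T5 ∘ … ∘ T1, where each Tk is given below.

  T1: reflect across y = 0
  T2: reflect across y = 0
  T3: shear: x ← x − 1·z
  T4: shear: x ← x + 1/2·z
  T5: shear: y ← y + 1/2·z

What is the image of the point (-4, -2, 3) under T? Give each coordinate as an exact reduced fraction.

T(p) = (-11/2, -1/2, 3)

T1 reflect across y = 0: (-4, -2, 3) → (-4, 2, 3)
T2 reflect across y = 0: (-4, 2, 3) → (-4, -2, 3)
T3 shear: x ← x − 1·z: (-4, -2, 3) → (-7, -2, 3)
T4 shear: x ← x + 1/2·z: (-7, -2, 3) → (-11/2, -2, 3)
T5 shear: y ← y + 1/2·z: (-11/2, -2, 3) → (-11/2, -1/2, 3)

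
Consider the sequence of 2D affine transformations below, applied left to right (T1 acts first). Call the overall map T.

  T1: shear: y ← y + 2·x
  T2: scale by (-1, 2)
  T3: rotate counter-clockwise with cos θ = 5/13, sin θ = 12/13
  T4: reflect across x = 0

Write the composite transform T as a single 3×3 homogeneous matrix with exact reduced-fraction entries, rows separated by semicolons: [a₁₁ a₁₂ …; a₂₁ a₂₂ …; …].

T1 = [1 0 0; 2 1 0; 0 0 1]
T2·T1 = [-1 0 0; 4 2 0; 0 0 1]
T3·…·T1 = [-53/13 -24/13 0; 8/13 10/13 0; 0 0 1]
T4·…·T1 = [53/13 24/13 0; 8/13 10/13 0; 0 0 1]

T = [53/13 24/13 0; 8/13 10/13 0; 0 0 1]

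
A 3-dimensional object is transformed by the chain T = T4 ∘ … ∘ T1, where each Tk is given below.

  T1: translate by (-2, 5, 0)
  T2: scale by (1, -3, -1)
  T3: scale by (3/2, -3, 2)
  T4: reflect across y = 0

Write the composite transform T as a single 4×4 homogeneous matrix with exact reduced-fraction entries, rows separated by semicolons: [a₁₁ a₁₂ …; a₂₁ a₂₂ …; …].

T1 = [1 0 0 -2; 0 1 0 5; 0 0 1 0; 0 0 0 1]
T2·T1 = [1 0 0 -2; 0 -3 0 -15; 0 0 -1 0; 0 0 0 1]
T3·…·T1 = [3/2 0 0 -3; 0 9 0 45; 0 0 -2 0; 0 0 0 1]
T4·…·T1 = [3/2 0 0 -3; 0 -9 0 -45; 0 0 -2 0; 0 0 0 1]

T = [3/2 0 0 -3; 0 -9 0 -45; 0 0 -2 0; 0 0 0 1]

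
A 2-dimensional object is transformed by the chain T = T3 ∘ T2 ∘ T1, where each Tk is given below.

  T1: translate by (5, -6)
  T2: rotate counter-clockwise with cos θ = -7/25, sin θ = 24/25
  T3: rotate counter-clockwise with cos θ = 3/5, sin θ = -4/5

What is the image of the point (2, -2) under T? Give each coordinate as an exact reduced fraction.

T(p) = (53/5, 4/5)

T1 translate by (5, -6): (2, -2) → (7, -8)
T2 rotate counter-clockwise with cos θ = -7/25, sin θ = 24/25: (7, -8) → (143/25, 224/25)
T3 rotate counter-clockwise with cos θ = 3/5, sin θ = -4/5: (143/25, 224/25) → (53/5, 4/5)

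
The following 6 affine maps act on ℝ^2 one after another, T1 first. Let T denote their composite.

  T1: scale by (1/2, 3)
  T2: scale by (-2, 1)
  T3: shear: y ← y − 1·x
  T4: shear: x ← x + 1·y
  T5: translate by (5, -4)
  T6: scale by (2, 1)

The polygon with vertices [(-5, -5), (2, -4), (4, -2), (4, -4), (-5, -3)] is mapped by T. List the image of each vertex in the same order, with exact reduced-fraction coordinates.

T1 scale by (1/2, 3): (-5, -5) → (-5/2, -15); (2, -4) → (1, -12); (4, -2) → (2, -6); (4, -4) → (2, -12); (-5, -3) → (-5/2, -9)
T2 scale by (-2, 1): (-5/2, -15) → (5, -15); (1, -12) → (-2, -12); (2, -6) → (-4, -6); (2, -12) → (-4, -12); (-5/2, -9) → (5, -9)
T3 shear: y ← y − 1·x: (5, -15) → (5, -20); (-2, -12) → (-2, -10); (-4, -6) → (-4, -2); (-4, -12) → (-4, -8); (5, -9) → (5, -14)
T4 shear: x ← x + 1·y: (5, -20) → (-15, -20); (-2, -10) → (-12, -10); (-4, -2) → (-6, -2); (-4, -8) → (-12, -8); (5, -14) → (-9, -14)
T5 translate by (5, -4): (-15, -20) → (-10, -24); (-12, -10) → (-7, -14); (-6, -2) → (-1, -6); (-12, -8) → (-7, -12); (-9, -14) → (-4, -18)
T6 scale by (2, 1): (-10, -24) → (-20, -24); (-7, -14) → (-14, -14); (-1, -6) → (-2, -6); (-7, -12) → (-14, -12); (-4, -18) → (-8, -18)

image vertices: (-20, -24), (-14, -14), (-2, -6), (-14, -12), (-8, -18)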